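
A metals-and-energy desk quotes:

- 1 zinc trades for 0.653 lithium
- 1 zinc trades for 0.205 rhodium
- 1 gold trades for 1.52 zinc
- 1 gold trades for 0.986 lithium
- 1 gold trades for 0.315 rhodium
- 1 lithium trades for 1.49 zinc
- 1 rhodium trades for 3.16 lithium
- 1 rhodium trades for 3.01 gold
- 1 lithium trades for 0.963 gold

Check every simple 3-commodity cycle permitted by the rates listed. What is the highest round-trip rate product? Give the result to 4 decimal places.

rhodium→lithium→zinc→rhodium: 3.16 × 1.49 × 0.205 = 0.96522
rhodium→lithium→gold→rhodium: 3.16 × 0.963 × 0.315 = 0.95857
zinc→lithium→gold→zinc: 0.653 × 0.963 × 1.52 = 0.95584
rhodium→gold→zinc→rhodium: 3.01 × 1.52 × 0.205 = 0.93792
Maximum is rhodium→lithium→zinc→rhodium at 0.9652; no arbitrage — every cycle loses value.

0.9652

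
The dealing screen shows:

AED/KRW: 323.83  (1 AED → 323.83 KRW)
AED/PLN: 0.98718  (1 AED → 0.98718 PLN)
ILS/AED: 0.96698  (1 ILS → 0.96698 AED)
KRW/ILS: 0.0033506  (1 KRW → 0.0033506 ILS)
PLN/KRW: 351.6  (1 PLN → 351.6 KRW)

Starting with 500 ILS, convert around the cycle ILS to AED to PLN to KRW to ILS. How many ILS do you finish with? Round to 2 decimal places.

562.28

500 ILS × 0.96698 = 483.49 AED
483.49 AED × 0.98718 = 477.2916582 PLN
477.2916582 PLN × 351.6 = 167815.74702312 KRW
167815.74702312 KRW × 0.0033506 = 562.283441975665872 ILS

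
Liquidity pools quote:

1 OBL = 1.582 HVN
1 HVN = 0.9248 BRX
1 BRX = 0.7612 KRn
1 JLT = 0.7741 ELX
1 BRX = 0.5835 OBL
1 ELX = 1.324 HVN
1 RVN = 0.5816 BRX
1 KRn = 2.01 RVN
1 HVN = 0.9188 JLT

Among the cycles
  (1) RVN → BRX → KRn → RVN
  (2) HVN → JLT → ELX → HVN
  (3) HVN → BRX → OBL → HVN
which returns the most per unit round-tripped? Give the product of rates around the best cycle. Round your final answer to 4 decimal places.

0.9417

(1) 0.5816 × 0.7612 × 2.01 = 0.88985
(2) 0.9188 × 0.7741 × 1.324 = 0.94169
(3) 0.9248 × 0.5835 × 1.582 = 0.85368
Highest is cycle (2) at 0.9417 (≤1, no arbitrage).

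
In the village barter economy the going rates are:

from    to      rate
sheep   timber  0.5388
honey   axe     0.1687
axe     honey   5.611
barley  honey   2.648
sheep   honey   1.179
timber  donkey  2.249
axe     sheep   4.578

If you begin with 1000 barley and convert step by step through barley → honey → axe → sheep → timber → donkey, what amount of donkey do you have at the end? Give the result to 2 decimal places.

2478.14

1000 barley × 2.648 = 2648 honey
2648 honey × 0.1687 = 446.7176 axe
446.7176 axe × 4.578 = 2045.0731728 sheep
2045.0731728 sheep × 0.5388 = 1101.88542550464 timber
1101.88542550464 timber × 2.249 = 2478.14032195993536 donkey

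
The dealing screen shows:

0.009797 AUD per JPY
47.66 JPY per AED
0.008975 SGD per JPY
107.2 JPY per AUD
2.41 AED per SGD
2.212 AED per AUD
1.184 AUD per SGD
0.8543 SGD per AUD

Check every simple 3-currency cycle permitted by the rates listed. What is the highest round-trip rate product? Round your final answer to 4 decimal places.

1.1392

SGD→AUD→JPY→SGD: 1.184 × 107.2 × 0.008975 = 1.13915
JPY→AUD→AED→JPY: 0.009797 × 2.212 × 47.66 = 1.03284
SGD→AED→JPY→SGD: 2.41 × 47.66 × 0.008975 = 1.03087
Maximum is SGD→AUD→JPY→SGD at 1.1392; arbitrage exists.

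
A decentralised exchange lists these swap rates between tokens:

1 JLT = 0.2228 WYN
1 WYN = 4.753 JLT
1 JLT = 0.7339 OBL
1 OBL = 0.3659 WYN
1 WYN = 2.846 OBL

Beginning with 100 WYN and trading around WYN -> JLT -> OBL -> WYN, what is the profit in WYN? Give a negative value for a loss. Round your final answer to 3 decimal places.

27.634

100 WYN × 4.753 = 475.3 JLT
475.3 JLT × 0.7339 = 348.82267 OBL
348.82267 OBL × 0.3659 = 127.634214953 WYN
Net change: 127.634214953 − 100 = 27.634214953 WYN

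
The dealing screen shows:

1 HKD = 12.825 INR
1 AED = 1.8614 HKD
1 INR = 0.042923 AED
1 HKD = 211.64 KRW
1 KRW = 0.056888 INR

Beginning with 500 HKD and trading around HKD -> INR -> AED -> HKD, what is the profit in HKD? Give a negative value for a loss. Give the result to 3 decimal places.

500 HKD × 12.825 = 6412.5 INR
6412.5 INR × 0.042923 = 275.2437375 AED
275.2437375 AED × 1.8614 = 512.3386929825 HKD
Net change: 512.3386929825 − 500 = 12.3386929825 HKD

12.339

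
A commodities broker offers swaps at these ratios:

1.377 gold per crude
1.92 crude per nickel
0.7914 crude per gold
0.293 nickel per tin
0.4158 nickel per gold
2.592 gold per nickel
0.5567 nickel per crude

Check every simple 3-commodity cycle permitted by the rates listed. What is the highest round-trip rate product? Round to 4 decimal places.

1.1420

crude→nickel→gold→crude: 0.5567 × 2.592 × 0.7914 = 1.14196
crude→gold→nickel→crude: 1.377 × 0.4158 × 1.92 = 1.09931
Maximum is crude→nickel→gold→crude at 1.1420; arbitrage exists.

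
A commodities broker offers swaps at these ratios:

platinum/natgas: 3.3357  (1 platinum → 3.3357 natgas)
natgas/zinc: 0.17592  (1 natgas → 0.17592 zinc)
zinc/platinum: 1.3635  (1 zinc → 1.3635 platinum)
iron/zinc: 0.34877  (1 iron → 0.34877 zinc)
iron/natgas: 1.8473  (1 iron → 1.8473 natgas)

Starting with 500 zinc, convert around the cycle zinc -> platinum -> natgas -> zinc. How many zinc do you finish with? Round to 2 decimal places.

400.06

500 zinc × 1.3635 = 681.75 platinum
681.75 platinum × 3.3357 = 2274.113475 natgas
2274.113475 natgas × 0.17592 = 400.062042522 zinc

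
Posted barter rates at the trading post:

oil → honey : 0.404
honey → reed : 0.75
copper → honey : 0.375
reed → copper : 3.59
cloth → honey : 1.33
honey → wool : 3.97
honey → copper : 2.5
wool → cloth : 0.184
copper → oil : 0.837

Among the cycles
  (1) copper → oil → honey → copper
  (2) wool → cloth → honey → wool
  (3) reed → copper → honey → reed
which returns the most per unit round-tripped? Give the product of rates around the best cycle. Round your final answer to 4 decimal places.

(1) 0.837 × 0.404 × 2.5 = 0.84537
(2) 0.184 × 1.33 × 3.97 = 0.97154
(3) 3.59 × 0.375 × 0.75 = 1.00969
Highest is cycle (3) at 1.0097 (>1, arbitrage).

1.0097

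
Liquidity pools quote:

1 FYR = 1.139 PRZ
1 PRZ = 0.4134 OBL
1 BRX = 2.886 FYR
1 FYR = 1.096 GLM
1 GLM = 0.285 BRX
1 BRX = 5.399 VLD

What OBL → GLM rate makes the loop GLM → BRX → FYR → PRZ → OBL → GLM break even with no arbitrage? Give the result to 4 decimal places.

2.5820

Known legs of the cycle: 0.285 × 2.886 × 1.139 × 0.4134 = 0.387289197126
For no arbitrage the full-cycle product must be 1, so the missing rate is 1 / 0.387289197126 ≈ 2.582050.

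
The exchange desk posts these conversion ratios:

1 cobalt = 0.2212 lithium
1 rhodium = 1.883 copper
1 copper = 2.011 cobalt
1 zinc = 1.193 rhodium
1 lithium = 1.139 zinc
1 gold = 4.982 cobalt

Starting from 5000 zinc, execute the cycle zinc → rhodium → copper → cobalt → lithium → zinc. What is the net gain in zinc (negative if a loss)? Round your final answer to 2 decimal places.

5000 zinc × 1.193 = 5965 rhodium
5965 rhodium × 1.883 = 11232.095 copper
11232.095 copper × 2.011 = 22587.743045 cobalt
22587.743045 cobalt × 0.2212 = 4996.408761554 lithium
4996.408761554 lithium × 1.139 = 5690.909579410006 zinc
Net change: 5690.909579410006 − 5000 = 690.909579410006 zinc

690.91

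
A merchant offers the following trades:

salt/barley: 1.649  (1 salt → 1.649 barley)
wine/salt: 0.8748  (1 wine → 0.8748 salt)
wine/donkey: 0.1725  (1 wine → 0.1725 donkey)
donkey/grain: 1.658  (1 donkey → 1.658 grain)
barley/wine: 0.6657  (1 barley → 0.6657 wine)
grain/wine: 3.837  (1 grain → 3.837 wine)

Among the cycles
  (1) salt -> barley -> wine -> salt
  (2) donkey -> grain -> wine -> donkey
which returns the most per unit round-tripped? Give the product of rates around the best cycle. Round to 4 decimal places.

(1) 1.649 × 0.6657 × 0.8748 = 0.96030
(2) 1.658 × 3.837 × 0.1725 = 1.09740
Highest is cycle (2) at 1.0974 (>1, arbitrage).

1.0974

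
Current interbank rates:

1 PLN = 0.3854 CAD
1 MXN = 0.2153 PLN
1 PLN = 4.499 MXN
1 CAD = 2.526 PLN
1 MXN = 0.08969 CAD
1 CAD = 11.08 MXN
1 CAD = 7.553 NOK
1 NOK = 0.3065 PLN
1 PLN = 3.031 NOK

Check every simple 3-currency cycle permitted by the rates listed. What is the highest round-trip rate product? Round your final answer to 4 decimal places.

1.0193

PLN→MXN→CAD→PLN: 4.499 × 0.08969 × 2.526 = 1.01928
PLN→CAD→MXN→PLN: 0.3854 × 11.08 × 0.2153 = 0.91938
PLN→CAD→NOK→PLN: 0.3854 × 7.553 × 0.3065 = 0.89220
Maximum is PLN→MXN→CAD→PLN at 1.0193; arbitrage exists.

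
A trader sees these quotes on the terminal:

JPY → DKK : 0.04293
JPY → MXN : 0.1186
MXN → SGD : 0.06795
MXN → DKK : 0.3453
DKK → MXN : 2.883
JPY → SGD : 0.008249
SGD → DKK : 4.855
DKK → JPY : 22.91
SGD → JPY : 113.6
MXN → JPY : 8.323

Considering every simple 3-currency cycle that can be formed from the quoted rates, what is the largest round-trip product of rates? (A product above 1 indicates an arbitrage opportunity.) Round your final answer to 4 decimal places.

1.0301

JPY→DKK→MXN→JPY: 0.04293 × 2.883 × 8.323 = 1.03011
MXN→SGD→DKK→MXN: 0.06795 × 4.855 × 2.883 = 0.95109
JPY→MXN→DKK→JPY: 0.1186 × 0.3453 × 22.91 = 0.93822
JPY→SGD→DKK→JPY: 0.008249 × 4.855 × 22.91 = 0.91752
JPY→MXN→SGD→JPY: 0.1186 × 0.06795 × 113.6 = 0.91549
Maximum is JPY→DKK→MXN→JPY at 1.0301; arbitrage exists.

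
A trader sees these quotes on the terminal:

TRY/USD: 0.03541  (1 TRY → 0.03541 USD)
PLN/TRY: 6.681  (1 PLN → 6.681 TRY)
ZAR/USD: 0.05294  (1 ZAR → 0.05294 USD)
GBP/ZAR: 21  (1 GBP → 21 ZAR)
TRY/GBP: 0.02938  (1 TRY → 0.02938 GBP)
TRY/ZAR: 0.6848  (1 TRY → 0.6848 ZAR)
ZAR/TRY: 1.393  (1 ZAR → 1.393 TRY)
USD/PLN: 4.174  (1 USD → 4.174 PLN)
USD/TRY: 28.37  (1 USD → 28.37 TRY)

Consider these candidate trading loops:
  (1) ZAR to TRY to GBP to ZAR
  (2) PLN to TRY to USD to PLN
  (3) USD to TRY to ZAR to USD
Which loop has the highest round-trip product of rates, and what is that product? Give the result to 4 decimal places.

1.0285

(1) 1.393 × 0.02938 × 21 = 0.85945
(2) 6.681 × 0.03541 × 4.174 = 0.98746
(3) 28.37 × 0.6848 × 0.05294 = 1.02851
Highest is cycle (3) at 1.0285 (>1, arbitrage).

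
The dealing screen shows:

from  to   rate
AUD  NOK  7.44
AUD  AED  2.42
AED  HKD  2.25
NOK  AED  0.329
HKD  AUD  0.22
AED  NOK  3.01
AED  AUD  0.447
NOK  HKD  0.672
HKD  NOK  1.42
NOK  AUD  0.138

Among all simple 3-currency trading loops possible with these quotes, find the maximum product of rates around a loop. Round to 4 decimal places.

AED→HKD→AUD→AED: 2.25 × 0.22 × 2.42 = 1.19790
HKD→AUD→NOK→HKD: 0.22 × 7.44 × 0.672 = 1.09993
AED→AUD→NOK→AED: 0.447 × 7.44 × 0.329 = 1.09415
AED→HKD→NOK→AED: 2.25 × 1.42 × 0.329 = 1.05116
AED→NOK→AUD→AED: 3.01 × 0.138 × 2.42 = 1.00522
Maximum is AED→HKD→AUD→AED at 1.1979; arbitrage exists.

1.1979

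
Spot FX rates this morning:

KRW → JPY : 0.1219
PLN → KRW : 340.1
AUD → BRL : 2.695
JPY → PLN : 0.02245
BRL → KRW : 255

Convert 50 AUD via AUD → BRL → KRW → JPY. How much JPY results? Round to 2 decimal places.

50 AUD × 2.695 = 134.75 BRL
134.75 BRL × 255 = 34361.25 KRW
34361.25 KRW × 0.1219 = 4188.636375 JPY

4188.64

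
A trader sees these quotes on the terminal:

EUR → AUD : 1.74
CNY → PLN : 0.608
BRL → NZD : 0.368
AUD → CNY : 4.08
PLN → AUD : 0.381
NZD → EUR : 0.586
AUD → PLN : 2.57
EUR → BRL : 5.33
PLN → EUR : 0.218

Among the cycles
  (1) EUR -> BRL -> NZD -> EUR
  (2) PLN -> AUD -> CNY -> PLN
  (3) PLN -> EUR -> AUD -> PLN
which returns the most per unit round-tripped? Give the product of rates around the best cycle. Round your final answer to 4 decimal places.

1.1494

(1) 5.33 × 0.368 × 0.586 = 1.14940
(2) 0.381 × 4.08 × 0.608 = 0.94512
(3) 0.218 × 1.74 × 2.57 = 0.97485
Highest is cycle (1) at 1.1494 (>1, arbitrage).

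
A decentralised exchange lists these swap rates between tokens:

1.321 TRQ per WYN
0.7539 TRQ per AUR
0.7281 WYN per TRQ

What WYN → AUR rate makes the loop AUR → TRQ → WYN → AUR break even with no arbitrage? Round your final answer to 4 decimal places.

1.8218

Known legs of the cycle: 0.7539 × 0.7281 = 0.54891459
For no arbitrage the full-cycle product must be 1, so the missing rate is 1 / 0.54891459 ≈ 1.821777.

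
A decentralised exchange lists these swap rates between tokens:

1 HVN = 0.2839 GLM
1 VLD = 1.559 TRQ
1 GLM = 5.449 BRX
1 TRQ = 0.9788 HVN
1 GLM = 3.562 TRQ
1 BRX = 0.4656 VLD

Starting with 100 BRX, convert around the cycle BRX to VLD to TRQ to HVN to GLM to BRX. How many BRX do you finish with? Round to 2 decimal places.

100 BRX × 0.4656 = 46.56 VLD
46.56 VLD × 1.559 = 72.58704 TRQ
72.58704 TRQ × 0.9788 = 71.048194752 HVN
71.048194752 HVN × 0.2839 = 20.1705824900928 GLM
20.1705824900928 GLM × 5.449 = 109.9095039885156672 BRX

109.91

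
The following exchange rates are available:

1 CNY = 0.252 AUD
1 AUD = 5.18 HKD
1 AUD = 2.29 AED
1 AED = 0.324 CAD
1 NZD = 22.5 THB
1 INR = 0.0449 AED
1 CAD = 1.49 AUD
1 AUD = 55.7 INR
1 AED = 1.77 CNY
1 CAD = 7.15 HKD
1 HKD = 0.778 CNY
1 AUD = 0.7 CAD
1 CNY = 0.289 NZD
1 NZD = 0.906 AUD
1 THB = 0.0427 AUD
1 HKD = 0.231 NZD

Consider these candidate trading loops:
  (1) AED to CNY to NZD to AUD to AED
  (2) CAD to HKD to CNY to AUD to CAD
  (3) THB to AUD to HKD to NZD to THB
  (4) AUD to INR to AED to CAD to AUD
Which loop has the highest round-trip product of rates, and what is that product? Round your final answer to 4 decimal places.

(1) 1.77 × 0.289 × 0.906 × 2.29 = 1.06129
(2) 7.15 × 0.778 × 0.252 × 0.7 = 0.98126
(3) 0.0427 × 5.18 × 0.231 × 22.5 = 1.14961
(4) 55.7 × 0.0449 × 0.324 × 1.49 = 1.20735
Highest is cycle (4) at 1.2073 (>1, arbitrage).

1.2073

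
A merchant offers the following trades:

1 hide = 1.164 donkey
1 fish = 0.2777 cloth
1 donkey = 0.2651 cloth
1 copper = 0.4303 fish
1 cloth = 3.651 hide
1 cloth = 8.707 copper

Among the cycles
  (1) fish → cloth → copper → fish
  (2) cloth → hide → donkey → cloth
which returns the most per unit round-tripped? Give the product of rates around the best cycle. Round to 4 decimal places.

(1) 0.2777 × 8.707 × 0.4303 = 1.04044
(2) 3.651 × 1.164 × 0.2651 = 1.12661
Highest is cycle (2) at 1.1266 (>1, arbitrage).

1.1266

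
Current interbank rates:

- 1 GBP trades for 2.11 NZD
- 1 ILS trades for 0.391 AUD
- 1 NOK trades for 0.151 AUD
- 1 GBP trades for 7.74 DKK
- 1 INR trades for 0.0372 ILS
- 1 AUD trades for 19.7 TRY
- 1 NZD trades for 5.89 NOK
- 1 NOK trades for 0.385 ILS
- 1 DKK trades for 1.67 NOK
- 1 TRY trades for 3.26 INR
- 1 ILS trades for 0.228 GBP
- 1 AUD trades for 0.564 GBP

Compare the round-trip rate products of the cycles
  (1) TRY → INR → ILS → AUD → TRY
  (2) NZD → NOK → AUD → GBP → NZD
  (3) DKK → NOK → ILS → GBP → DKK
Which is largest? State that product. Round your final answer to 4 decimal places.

(1) 3.26 × 0.0372 × 0.391 × 19.7 = 0.93412
(2) 5.89 × 0.151 × 0.564 × 2.11 = 1.05841
(3) 1.67 × 0.385 × 0.228 × 7.74 = 1.13463
Highest is cycle (3) at 1.1346 (>1, arbitrage).

1.1346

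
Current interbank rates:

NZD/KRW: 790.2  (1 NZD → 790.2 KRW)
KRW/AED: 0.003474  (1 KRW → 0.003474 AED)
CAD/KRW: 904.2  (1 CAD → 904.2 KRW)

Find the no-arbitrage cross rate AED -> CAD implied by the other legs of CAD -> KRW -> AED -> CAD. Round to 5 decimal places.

Known legs of the cycle: 904.2 × 0.003474 = 3.1411908
For no arbitrage the full-cycle product must be 1, so the missing rate is 1 / 3.1411908 ≈ 0.3183506.

0.31835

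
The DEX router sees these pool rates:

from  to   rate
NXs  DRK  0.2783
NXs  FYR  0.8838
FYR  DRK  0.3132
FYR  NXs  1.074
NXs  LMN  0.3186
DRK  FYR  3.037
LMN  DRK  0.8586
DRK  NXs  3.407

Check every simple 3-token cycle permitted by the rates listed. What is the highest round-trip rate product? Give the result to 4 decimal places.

FYR→DRK→NXs→FYR: 0.3132 × 3.407 × 0.8838 = 0.94308
LMN→DRK→NXs→LMN: 0.8586 × 3.407 × 0.3186 = 0.93198
FYR→NXs→DRK→FYR: 1.074 × 0.2783 × 3.037 = 0.90774
Maximum is FYR→DRK→NXs→FYR at 0.9431; no arbitrage — every cycle loses value.

0.9431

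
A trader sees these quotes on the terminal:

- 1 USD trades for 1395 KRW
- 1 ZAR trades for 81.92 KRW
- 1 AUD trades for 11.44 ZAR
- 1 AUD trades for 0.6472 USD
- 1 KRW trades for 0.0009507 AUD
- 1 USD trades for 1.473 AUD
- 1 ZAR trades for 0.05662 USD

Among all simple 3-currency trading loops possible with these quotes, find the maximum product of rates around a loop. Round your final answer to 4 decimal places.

AUD→ZAR→USD→AUD: 11.44 × 0.05662 × 1.473 = 0.95411
AUD→ZAR→KRW→AUD: 11.44 × 81.92 × 0.0009507 = 0.89096
AUD→USD→KRW→AUD: 0.6472 × 1395 × 0.0009507 = 0.85833
Maximum is AUD→ZAR→USD→AUD at 0.9541; no arbitrage — every cycle loses value.

0.9541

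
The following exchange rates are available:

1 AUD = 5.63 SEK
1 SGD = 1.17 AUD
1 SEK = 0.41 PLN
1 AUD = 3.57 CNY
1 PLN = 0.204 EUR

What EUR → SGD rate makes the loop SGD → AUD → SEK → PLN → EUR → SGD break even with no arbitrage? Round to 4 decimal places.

1.8151

Known legs of the cycle: 1.17 × 5.63 × 0.41 × 0.204 = 0.550945044
For no arbitrage the full-cycle product must be 1, so the missing rate is 1 / 0.550945044 ≈ 1.815063.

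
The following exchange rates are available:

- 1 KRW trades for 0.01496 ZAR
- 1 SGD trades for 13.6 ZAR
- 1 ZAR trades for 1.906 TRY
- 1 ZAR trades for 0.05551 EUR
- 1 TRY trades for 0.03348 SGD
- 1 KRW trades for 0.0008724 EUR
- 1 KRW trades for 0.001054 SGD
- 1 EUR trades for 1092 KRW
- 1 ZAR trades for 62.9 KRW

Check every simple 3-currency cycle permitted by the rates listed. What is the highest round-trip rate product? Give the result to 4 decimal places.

0.9068

ZAR→EUR→KRW→ZAR: 0.05551 × 1092 × 0.01496 = 0.90683
ZAR→KRW→SGD→ZAR: 62.9 × 0.001054 × 13.6 = 0.90163
ZAR→TRY→SGD→ZAR: 1.906 × 0.03348 × 13.6 = 0.86786
Maximum is ZAR→EUR→KRW→ZAR at 0.9068; no arbitrage — every cycle loses value.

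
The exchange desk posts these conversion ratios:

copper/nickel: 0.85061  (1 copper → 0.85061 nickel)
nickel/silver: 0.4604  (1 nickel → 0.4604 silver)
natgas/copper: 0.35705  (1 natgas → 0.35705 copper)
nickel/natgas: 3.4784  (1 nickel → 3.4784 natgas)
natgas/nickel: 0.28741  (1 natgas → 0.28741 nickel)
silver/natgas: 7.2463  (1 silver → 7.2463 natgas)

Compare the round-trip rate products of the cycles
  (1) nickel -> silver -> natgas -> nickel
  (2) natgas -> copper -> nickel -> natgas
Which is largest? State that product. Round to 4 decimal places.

(1) 0.4604 × 7.2463 × 0.28741 = 0.95886
(2) 0.35705 × 0.85061 × 3.4784 = 1.05643
Highest is cycle (2) at 1.0564 (>1, arbitrage).

1.0564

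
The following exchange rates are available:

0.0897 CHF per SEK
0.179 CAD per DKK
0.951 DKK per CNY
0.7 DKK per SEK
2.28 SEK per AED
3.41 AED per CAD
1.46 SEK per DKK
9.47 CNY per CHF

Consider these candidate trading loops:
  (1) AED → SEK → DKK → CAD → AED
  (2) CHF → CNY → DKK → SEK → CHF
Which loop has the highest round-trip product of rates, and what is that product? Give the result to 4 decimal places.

1.1794

(1) 2.28 × 0.7 × 0.179 × 3.41 = 0.97418
(2) 9.47 × 0.951 × 1.46 × 0.0897 = 1.17944
Highest is cycle (2) at 1.1794 (>1, arbitrage).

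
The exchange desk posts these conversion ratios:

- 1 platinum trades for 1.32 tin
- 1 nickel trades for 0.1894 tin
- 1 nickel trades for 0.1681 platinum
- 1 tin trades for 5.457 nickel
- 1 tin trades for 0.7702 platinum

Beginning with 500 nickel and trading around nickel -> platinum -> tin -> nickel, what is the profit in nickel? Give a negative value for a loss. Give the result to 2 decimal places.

105.43

500 nickel × 0.1681 = 84.05 platinum
84.05 platinum × 1.32 = 110.946 tin
110.946 tin × 5.457 = 605.432322 nickel
Net change: 605.432322 − 500 = 105.432322 nickel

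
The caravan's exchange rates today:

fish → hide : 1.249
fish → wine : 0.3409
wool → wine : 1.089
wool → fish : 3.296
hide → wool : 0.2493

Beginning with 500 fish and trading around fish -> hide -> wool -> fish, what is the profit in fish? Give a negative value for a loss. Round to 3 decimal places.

13.147

500 fish × 1.249 = 624.5 hide
624.5 hide × 0.2493 = 155.68785 wool
155.68785 wool × 3.296 = 513.1471536 fish
Net change: 513.1471536 − 500 = 13.1471536 fish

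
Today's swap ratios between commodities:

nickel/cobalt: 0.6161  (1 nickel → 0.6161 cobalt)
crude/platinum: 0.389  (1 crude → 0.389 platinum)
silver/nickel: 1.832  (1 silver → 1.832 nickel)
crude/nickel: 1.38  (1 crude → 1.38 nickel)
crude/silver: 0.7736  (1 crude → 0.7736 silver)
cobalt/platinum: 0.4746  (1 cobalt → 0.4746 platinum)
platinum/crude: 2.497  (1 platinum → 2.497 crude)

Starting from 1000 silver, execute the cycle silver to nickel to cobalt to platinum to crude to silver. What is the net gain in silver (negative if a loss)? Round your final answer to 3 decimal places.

34.759

1000 silver × 1.832 = 1832 nickel
1832 nickel × 0.6161 = 1128.6952 cobalt
1128.6952 cobalt × 0.4746 = 535.67874192 platinum
535.67874192 platinum × 2.497 = 1337.58981857424 crude
1337.58981857424 crude × 0.7736 = 1034.759483649032064 silver
Net change: 1034.759483649032064 − 1000 = 34.759483649032064 silver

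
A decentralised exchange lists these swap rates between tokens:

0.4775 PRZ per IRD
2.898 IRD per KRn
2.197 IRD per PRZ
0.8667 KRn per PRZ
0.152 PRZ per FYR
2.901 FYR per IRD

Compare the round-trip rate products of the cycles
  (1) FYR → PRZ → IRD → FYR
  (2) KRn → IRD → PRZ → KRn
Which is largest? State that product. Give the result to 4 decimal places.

1.1993

(1) 0.152 × 2.197 × 2.901 = 0.96877
(2) 2.898 × 0.4775 × 0.8667 = 1.19934
Highest is cycle (2) at 1.1993 (>1, arbitrage).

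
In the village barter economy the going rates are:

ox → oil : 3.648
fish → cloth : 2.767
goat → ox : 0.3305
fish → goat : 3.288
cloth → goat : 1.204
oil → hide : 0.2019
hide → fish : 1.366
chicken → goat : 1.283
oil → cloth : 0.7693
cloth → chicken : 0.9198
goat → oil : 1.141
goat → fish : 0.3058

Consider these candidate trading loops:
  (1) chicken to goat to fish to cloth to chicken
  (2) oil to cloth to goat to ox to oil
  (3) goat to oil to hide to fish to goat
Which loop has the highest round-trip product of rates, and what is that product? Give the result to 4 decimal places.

(1) 1.283 × 0.3058 × 2.767 × 0.9198 = 0.99854
(2) 0.7693 × 1.204 × 0.3305 × 3.648 = 1.11673
(3) 1.141 × 0.2019 × 1.366 × 3.288 = 1.03468
Highest is cycle (2) at 1.1167 (>1, arbitrage).

1.1167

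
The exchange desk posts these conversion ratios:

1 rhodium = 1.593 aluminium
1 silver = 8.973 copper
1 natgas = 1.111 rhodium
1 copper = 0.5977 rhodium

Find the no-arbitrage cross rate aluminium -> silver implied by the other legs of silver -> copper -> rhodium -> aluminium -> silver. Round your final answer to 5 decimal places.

Known legs of the cycle: 8.973 × 0.5977 × 1.593 = 8.5435172253
For no arbitrage the full-cycle product must be 1, so the missing rate is 1 / 8.5435172253 ≈ 0.1170478.

0.11705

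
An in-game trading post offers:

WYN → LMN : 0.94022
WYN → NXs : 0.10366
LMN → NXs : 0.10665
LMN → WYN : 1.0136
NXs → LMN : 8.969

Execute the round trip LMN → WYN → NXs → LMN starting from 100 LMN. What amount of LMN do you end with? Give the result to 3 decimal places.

100 LMN × 1.0136 = 101.36 WYN
101.36 WYN × 0.10366 = 10.5069776 NXs
10.5069776 NXs × 8.969 = 94.2370820944 LMN

94.237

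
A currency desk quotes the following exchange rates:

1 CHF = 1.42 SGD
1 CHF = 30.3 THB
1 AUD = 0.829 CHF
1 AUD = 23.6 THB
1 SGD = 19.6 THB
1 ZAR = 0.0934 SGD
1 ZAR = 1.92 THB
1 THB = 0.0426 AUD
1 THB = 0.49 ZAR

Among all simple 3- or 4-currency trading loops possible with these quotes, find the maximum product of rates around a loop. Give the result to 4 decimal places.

1.0701

THB→AUD→CHF→THB: 0.0426 × 0.829 × 30.3 = 1.07006
THB→AUD→CHF→SGD→THB: 0.0426 × 0.829 × 1.42 × 19.6 = 0.98290
THB→ZAR→SGD→THB: 0.49 × 0.0934 × 19.6 = 0.89701
Maximum is THB→AUD→CHF→THB at 1.0701; arbitrage exists.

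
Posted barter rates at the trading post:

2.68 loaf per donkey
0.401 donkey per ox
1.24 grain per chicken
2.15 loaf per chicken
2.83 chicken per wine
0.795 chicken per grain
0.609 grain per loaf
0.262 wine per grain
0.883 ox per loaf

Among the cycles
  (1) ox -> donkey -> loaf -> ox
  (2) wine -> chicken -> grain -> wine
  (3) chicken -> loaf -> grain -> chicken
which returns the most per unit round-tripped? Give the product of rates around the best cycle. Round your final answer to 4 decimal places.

(1) 0.401 × 2.68 × 0.883 = 0.94894
(2) 2.83 × 1.24 × 0.262 = 0.91941
(3) 2.15 × 0.609 × 0.795 = 1.04093
Highest is cycle (3) at 1.0409 (>1, arbitrage).

1.0409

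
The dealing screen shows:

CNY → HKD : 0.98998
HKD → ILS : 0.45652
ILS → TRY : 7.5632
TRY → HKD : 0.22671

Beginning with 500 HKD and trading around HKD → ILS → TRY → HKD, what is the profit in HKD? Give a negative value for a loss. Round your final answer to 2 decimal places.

-108.61

500 HKD × 0.45652 = 228.26 ILS
228.26 ILS × 7.5632 = 1726.376032 TRY
1726.376032 TRY × 0.22671 = 391.38671021472 HKD
Net change: 391.38671021472 − 500 = -108.61328978528 HKD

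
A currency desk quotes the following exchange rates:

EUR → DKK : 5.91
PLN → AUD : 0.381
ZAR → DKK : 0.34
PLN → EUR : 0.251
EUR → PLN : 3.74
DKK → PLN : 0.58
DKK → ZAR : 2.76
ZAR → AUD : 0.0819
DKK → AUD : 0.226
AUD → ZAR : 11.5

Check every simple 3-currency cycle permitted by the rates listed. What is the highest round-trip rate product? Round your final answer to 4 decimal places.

0.8837

ZAR→DKK→AUD→ZAR: 0.34 × 0.226 × 11.5 = 0.88366
PLN→EUR→DKK→PLN: 0.251 × 5.91 × 0.58 = 0.86038
Maximum is ZAR→DKK→AUD→ZAR at 0.8837; no arbitrage — every cycle loses value.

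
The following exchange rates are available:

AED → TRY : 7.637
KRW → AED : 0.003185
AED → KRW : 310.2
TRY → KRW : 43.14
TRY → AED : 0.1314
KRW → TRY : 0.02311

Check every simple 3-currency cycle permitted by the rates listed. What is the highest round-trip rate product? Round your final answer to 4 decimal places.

1.0493

KRW→AED→TRY→KRW: 0.003185 × 7.637 × 43.14 = 1.04933
KRW→TRY→AED→KRW: 0.02311 × 0.1314 × 310.2 = 0.94197
Maximum is KRW→AED→TRY→KRW at 1.0493; arbitrage exists.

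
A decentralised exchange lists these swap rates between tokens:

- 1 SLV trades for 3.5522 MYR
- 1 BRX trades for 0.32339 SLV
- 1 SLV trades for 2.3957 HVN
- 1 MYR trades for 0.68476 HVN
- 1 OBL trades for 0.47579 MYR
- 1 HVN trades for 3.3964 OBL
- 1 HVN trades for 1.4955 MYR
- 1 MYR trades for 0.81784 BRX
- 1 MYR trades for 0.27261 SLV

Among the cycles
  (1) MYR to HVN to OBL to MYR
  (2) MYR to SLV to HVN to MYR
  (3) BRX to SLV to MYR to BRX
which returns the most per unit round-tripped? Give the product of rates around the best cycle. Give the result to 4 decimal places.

(1) 0.68476 × 3.3964 × 0.47579 = 1.10655
(2) 0.27261 × 2.3957 × 1.4955 = 0.97670
(3) 0.32339 × 3.5522 × 0.81784 = 0.93949
Highest is cycle (1) at 1.1066 (>1, arbitrage).

1.1066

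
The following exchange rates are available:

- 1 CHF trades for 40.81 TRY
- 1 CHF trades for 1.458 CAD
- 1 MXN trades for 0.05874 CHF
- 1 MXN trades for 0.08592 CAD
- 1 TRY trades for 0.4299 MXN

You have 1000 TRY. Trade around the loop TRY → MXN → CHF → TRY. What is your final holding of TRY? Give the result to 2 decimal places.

1030.55

1000 TRY × 0.4299 = 429.9 MXN
429.9 MXN × 0.05874 = 25.252326 CHF
25.252326 CHF × 40.81 = 1030.54742406 TRY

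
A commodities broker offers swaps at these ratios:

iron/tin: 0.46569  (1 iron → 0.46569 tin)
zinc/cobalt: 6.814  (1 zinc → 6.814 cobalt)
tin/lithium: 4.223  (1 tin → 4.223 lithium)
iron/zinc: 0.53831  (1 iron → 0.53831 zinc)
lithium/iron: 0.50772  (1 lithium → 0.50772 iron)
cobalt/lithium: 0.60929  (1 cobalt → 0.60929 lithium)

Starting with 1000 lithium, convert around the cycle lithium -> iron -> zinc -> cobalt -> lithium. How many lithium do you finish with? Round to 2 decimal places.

1134.70

1000 lithium × 0.50772 = 507.72 iron
507.72 iron × 0.53831 = 273.3107532 zinc
273.3107532 zinc × 6.814 = 1862.3394723048 cobalt
1862.3394723048 cobalt × 0.60929 = 1134.704817080591592 lithium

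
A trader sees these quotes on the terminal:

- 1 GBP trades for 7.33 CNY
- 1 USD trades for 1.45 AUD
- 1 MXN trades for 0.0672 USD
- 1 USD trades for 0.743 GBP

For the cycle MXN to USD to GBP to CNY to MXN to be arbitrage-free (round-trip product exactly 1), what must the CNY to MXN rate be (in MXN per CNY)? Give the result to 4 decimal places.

Known legs of the cycle: 0.0672 × 0.743 × 7.33 = 0.365983968
For no arbitrage the full-cycle product must be 1, so the missing rate is 1 / 0.365983968 ≈ 2.732360.

2.7324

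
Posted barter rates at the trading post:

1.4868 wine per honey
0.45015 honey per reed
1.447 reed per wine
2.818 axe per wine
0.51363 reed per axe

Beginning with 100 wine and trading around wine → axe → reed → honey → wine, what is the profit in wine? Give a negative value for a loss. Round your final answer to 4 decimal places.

100 wine × 2.818 = 281.8 axe
281.8 axe × 0.51363 = 144.740934 reed
144.740934 reed × 0.45015 = 65.1551314401 honey
65.1551314401 honey × 1.4868 = 96.87264942514068 wine
Net change: 96.87264942514068 − 100 = -3.12735057485932 wine

-3.1274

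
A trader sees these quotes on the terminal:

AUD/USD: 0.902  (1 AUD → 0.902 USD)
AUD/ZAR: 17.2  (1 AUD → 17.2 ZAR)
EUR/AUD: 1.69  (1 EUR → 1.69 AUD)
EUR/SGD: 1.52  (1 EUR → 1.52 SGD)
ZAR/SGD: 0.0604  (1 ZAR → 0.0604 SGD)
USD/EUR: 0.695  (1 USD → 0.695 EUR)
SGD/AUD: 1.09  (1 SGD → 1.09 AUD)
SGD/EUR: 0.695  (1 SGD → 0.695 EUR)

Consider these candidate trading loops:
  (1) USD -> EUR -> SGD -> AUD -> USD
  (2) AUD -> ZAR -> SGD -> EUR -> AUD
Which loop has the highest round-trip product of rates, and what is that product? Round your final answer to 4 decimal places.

1.2202

(1) 0.695 × 1.52 × 1.09 × 0.902 = 1.03863
(2) 17.2 × 0.0604 × 0.695 × 1.69 = 1.22022
Highest is cycle (2) at 1.2202 (>1, arbitrage).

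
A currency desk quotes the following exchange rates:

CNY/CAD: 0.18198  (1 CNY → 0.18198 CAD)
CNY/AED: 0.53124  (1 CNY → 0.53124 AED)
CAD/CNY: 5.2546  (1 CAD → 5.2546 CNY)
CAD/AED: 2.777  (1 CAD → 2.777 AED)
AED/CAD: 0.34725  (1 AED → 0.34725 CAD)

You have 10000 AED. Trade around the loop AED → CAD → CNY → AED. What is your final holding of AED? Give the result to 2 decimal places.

10000 AED × 0.34725 = 3472.5 CAD
3472.5 CAD × 5.2546 = 18246.5985 CNY
18246.5985 CNY × 0.53124 = 9693.32298714 AED

9693.32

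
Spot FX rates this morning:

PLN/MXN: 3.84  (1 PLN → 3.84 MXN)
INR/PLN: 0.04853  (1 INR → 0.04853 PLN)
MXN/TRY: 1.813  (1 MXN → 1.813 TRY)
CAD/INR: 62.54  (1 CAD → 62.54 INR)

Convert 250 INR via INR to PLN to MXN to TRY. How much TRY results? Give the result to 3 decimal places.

84.465

250 INR × 0.04853 = 12.1325 PLN
12.1325 PLN × 3.84 = 46.5888 MXN
46.5888 MXN × 1.813 = 84.4654944 TRY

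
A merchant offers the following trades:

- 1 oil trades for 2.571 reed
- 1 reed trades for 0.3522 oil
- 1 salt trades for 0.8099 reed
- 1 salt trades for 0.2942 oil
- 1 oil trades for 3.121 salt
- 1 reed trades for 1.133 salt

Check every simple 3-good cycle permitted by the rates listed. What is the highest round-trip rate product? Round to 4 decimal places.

salt→reed→oil→salt: 0.8099 × 0.3522 × 3.121 = 0.89026
salt→oil→reed→salt: 0.2942 × 2.571 × 1.133 = 0.85699
Maximum is salt→reed→oil→salt at 0.8903; no arbitrage — every cycle loses value.

0.8903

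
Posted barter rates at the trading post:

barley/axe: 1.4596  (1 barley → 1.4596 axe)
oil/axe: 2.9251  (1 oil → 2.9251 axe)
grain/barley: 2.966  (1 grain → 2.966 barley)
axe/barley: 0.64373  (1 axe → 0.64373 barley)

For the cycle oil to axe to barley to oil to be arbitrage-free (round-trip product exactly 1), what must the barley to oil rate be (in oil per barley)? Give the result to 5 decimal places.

Known legs of the cycle: 2.9251 × 0.64373 = 1.882974623
For no arbitrage the full-cycle product must be 1, so the missing rate is 1 / 1.882974623 ≈ 0.5310746.

0.53107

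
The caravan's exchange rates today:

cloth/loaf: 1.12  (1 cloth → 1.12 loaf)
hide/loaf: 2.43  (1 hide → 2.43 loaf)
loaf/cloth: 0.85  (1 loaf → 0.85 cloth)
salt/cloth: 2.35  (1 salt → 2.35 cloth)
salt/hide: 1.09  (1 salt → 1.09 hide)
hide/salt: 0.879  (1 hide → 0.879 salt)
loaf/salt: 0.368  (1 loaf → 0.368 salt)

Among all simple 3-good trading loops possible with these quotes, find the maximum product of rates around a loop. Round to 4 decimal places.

salt→hide→loaf→salt: 1.09 × 2.43 × 0.368 = 0.97472
cloth→loaf→salt→cloth: 1.12 × 0.368 × 2.35 = 0.96858
Maximum is salt→hide→loaf→salt at 0.9747; no arbitrage — every cycle loses value.

0.9747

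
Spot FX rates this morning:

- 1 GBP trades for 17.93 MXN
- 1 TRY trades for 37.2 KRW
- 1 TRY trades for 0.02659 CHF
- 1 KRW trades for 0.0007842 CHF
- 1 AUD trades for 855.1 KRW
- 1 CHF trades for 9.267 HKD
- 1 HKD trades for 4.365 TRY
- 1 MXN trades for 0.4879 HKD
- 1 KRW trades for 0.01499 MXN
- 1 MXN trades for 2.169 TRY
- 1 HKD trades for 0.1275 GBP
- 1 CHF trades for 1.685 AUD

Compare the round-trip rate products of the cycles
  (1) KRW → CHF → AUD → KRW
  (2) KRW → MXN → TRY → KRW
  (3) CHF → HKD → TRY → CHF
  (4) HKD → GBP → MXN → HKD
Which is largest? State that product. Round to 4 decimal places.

(1) 0.0007842 × 1.685 × 855.1 = 1.12991
(2) 0.01499 × 2.169 × 37.2 = 1.20950
(3) 9.267 × 4.365 × 0.02659 = 1.07558
(4) 0.1275 × 17.93 × 0.4879 = 1.11538
Highest is cycle (2) at 1.2095 (>1, arbitrage).

1.2095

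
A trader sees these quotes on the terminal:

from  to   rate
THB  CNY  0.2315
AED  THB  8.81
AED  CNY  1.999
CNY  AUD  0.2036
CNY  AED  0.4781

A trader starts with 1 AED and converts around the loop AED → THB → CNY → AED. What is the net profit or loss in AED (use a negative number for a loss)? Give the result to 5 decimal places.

-0.02491

1 AED × 8.81 = 8.81 THB
8.81 THB × 0.2315 = 2.039515 CNY
2.039515 CNY × 0.4781 = 0.9750921215 AED
Net change: 0.9750921215 − 1 = -0.0249078785 AED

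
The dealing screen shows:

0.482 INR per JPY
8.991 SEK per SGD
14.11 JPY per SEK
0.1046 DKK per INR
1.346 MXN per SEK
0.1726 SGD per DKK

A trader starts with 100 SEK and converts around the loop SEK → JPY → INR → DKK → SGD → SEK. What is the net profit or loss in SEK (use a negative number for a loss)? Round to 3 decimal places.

10.396

100 SEK × 14.11 = 1411 JPY
1411 JPY × 0.482 = 680.102 INR
680.102 INR × 0.1046 = 71.1386692 DKK
71.1386692 DKK × 0.1726 = 12.27853430392 SGD
12.27853430392 SGD × 8.991 = 110.39630192654472 SEK
Net change: 110.39630192654472 − 100 = 10.39630192654472 SEK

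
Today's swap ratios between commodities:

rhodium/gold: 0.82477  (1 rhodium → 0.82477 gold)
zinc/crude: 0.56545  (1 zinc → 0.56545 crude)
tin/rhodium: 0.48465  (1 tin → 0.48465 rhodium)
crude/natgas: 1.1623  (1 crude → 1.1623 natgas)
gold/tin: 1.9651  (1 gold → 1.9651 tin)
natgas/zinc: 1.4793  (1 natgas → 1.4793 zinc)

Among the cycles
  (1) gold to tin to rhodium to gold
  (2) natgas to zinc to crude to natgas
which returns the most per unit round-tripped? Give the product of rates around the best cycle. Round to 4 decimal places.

0.9722

(1) 1.9651 × 0.48465 × 0.82477 = 0.78550
(2) 1.4793 × 0.56545 × 1.1623 = 0.97223
Highest is cycle (2) at 0.9722 (≤1, no arbitrage).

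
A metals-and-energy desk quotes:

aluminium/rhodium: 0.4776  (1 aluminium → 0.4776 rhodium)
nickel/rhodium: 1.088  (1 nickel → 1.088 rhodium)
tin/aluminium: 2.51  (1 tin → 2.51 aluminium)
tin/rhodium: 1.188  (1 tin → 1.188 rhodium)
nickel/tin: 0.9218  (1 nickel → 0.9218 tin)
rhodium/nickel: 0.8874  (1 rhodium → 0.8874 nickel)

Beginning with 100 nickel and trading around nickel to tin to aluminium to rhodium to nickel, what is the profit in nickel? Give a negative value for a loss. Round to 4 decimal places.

-1.9395

100 nickel × 0.9218 = 92.18 tin
92.18 tin × 2.51 = 231.3718 aluminium
231.3718 aluminium × 0.4776 = 110.50317168 rhodium
110.50317168 rhodium × 0.8874 = 98.060514548832 nickel
Net change: 98.060514548832 − 100 = -1.939485451168 nickel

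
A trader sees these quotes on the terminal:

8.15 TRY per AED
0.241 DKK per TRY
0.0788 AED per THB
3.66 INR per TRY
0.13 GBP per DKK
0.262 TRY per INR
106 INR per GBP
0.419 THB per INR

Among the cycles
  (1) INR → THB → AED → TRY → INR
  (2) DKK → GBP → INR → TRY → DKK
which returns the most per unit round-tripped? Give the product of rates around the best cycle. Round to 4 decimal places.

0.9849

(1) 0.419 × 0.0788 × 8.15 × 3.66 = 0.98487
(2) 0.13 × 106 × 0.262 × 0.241 = 0.87010
Highest is cycle (1) at 0.9849 (≤1, no arbitrage).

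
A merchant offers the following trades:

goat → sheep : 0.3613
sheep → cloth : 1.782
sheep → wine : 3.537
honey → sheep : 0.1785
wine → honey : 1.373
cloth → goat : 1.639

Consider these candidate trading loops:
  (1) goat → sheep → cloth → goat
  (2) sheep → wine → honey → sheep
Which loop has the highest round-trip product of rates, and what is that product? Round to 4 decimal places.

1.0552

(1) 0.3613 × 1.782 × 1.639 = 1.05525
(2) 3.537 × 1.373 × 0.1785 = 0.86685
Highest is cycle (1) at 1.0552 (>1, arbitrage).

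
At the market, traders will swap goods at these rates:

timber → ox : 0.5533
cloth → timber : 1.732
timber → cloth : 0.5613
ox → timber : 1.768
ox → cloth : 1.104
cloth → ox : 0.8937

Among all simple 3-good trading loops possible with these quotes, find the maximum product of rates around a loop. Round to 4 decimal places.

timber→ox→cloth→timber: 0.5533 × 1.104 × 1.732 = 1.05798
timber→cloth→ox→timber: 0.5613 × 0.8937 × 1.768 = 0.88689
Maximum is timber→ox→cloth→timber at 1.0580; arbitrage exists.

1.0580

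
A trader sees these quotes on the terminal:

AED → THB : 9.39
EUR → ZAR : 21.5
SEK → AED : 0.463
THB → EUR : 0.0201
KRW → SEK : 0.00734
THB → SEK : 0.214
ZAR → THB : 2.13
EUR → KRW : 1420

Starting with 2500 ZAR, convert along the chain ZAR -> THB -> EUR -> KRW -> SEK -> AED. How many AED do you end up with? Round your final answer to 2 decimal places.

2500 ZAR × 2.13 = 5325 THB
5325 THB × 0.0201 = 107.0325 EUR
107.0325 EUR × 1420 = 151986.15 KRW
151986.15 KRW × 0.00734 = 1115.578341 SEK
1115.578341 SEK × 0.463 = 516.512771883 AED

516.51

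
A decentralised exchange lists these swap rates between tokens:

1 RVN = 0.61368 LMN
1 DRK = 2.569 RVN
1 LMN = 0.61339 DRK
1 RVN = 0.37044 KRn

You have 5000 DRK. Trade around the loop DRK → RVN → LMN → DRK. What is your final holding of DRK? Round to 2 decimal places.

5000 DRK × 2.569 = 12845 RVN
12845 RVN × 0.61368 = 7882.7196 LMN
7882.7196 LMN × 0.61339 = 4835.181375444 DRK

4835.18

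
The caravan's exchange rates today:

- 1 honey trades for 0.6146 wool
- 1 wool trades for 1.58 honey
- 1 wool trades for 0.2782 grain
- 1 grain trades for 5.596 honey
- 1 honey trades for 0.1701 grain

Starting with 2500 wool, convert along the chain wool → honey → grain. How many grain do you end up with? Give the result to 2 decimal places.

2500 wool × 1.58 = 3950 honey
3950 honey × 0.1701 = 671.895 grain

671.90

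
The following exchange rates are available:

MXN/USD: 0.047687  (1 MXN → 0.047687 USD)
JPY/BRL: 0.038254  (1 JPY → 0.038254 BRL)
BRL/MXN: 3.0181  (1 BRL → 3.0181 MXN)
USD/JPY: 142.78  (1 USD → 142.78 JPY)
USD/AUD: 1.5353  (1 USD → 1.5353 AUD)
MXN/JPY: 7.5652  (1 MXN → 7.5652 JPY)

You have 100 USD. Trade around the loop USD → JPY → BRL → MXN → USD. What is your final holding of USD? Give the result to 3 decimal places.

78.610

100 USD × 142.78 = 14278 JPY
14278 JPY × 0.038254 = 546.190612 BRL
546.190612 BRL × 3.0181 = 1648.4578860772 MXN
1648.4578860772 MXN × 0.047687 = 78.6100112133634364 USD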